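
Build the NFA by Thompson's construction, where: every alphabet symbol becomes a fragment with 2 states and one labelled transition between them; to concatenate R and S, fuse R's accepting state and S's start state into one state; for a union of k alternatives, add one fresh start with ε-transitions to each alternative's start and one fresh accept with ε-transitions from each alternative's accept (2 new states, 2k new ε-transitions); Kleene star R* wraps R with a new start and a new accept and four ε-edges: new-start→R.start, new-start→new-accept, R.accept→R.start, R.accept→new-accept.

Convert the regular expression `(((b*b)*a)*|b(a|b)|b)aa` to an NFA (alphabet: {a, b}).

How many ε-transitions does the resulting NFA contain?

Per subexpression:
Each of the 9 symbol leaves contributes 0 ε-transitions.
  b* : 4 ε-transitions
  b*b : 4 ε-transitions
  (b*b)* : 8 ε-transitions
  (b*b)*a : 8 ε-transitions
  ((b*b)*a)* : 12 ε-transitions
  a|b : 4 ε-transitions
  b(a|b) : 4 ε-transitions
  ((b*b)*a)*|b(a|b)|b : 22 ε-transitions
  (((b*b)*a)*|b(a|b)|b)aa : 22 ε-transitions

22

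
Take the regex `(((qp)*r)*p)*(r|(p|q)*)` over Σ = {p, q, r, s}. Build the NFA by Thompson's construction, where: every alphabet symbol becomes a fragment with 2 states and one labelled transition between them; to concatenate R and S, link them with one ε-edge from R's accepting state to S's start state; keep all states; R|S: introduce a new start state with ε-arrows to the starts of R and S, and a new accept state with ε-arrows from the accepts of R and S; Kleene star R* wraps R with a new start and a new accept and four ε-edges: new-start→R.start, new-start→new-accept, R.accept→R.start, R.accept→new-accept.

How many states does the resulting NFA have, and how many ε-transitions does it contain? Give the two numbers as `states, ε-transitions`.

Per subexpression:
Each of the 7 symbol leaves contributes 2 states and 0 ε-transitions.
  qp → 4 states, 1 ε-transition
  (qp)* → 6 states, 5 ε-transitions
  (qp)*r → 8 states, 6 ε-transitions
  ((qp)*r)* → 10 states, 10 ε-transitions
  ((qp)*r)*p → 12 states, 11 ε-transitions
  (((qp)*r)*p)* → 14 states, 15 ε-transitions
  p|q → 6 states, 4 ε-transitions
  (p|q)* → 8 states, 8 ε-transitions
  r|(p|q)* → 12 states, 12 ε-transitions
  (((qp)*r)*p)*(r|(p|q)*) → 26 states, 28 ε-transitions

26, 28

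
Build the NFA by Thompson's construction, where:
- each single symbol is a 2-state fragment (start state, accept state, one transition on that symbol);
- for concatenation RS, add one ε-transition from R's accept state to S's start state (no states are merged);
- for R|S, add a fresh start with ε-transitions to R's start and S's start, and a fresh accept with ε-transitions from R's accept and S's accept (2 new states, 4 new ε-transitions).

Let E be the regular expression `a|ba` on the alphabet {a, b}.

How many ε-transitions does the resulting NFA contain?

5

Recursing over subexpressions:
Each of the 3 symbol leaves contributes 0 ε-transitions.
  ba — 1 ε-transition
  a|ba — 5 ε-transitions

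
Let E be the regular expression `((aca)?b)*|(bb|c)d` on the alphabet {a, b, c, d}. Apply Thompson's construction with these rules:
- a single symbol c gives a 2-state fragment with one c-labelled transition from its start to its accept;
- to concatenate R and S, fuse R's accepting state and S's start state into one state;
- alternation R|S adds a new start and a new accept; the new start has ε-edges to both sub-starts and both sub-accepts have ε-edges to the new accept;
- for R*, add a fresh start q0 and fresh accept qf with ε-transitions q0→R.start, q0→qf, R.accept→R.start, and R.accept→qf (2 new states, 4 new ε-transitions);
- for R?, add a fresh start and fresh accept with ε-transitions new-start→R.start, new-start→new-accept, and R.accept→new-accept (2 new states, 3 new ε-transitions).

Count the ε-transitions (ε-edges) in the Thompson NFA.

Building bottom-up:
Each of the 8 symbol leaves contributes 0 ε-transitions.
  aca : 0 ε-transitions
  (aca)? : 3 ε-transitions
  (aca)?b : 3 ε-transitions
  ((aca)?b)* : 7 ε-transitions
  bb : 0 ε-transitions
  bb|c : 4 ε-transitions
  (bb|c)d : 4 ε-transitions
  ((aca)?b)*|(bb|c)d : 15 ε-transitions

15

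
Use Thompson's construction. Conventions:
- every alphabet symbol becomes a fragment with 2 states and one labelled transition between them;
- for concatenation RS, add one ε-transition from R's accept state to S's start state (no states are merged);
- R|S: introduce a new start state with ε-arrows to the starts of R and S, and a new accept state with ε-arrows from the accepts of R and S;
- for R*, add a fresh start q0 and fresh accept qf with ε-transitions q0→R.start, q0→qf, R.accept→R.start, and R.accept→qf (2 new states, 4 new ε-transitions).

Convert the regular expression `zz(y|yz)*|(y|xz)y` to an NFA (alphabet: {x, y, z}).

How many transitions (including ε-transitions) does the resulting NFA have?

Per subexpression:
Each of the 9 symbol leaves contributes 1 transition (1 symbol, 0 ε).
  yz — 3 transitions (2 symbol, 1 ε)
  y|yz — 8 transitions (3 symbol, 5 ε)
  (y|yz)* — 12 transitions (3 symbol, 9 ε)
  zz(y|yz)* — 16 transitions (5 symbol, 11 ε)
  xz — 3 transitions (2 symbol, 1 ε)
  y|xz — 8 transitions (3 symbol, 5 ε)
  (y|xz)y — 10 transitions (4 symbol, 6 ε)
  zz(y|yz)*|(y|xz)y — 30 transitions (9 symbol, 21 ε)

30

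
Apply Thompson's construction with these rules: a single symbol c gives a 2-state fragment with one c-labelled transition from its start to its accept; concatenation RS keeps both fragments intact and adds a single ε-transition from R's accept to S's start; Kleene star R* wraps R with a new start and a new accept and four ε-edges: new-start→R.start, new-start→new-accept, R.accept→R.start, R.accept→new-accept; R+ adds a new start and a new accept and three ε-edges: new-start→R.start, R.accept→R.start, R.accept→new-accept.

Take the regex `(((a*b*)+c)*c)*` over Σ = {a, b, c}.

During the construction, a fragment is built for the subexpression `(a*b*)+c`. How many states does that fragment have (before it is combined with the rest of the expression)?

12

Fragment for `(a*b*)+c`:
Each of the 3 symbol leaves contributes a 2-state fragment.
  a* → 4 states
  b* → 4 states
  a*b* → 8 states
  (a*b*)+ → 10 states
  (a*b*)+c → 12 states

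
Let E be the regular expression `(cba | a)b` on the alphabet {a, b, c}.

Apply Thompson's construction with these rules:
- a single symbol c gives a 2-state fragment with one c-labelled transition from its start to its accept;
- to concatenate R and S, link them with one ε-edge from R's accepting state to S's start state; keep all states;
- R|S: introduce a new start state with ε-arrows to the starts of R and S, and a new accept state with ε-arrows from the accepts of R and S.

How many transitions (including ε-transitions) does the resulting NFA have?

Building bottom-up:
Each of the 5 symbol leaves contributes 1 transition (1 symbol, 0 ε).
  cba — 5 transitions (3 symbol, 2 ε)
  cba | a — 10 transitions (4 symbol, 6 ε)
  (cba | a)b — 12 transitions (5 symbol, 7 ε)

12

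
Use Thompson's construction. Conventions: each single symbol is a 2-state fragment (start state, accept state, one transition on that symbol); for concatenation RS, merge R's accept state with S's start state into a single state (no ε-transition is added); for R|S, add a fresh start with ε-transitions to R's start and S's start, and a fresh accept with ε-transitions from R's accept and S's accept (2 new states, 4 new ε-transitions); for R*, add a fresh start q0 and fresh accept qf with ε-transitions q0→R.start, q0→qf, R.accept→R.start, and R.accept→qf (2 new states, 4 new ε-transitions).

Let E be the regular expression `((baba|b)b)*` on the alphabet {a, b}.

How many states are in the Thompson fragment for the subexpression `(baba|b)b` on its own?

Fragment for `(baba|b)b`:
Each of the 6 symbol leaves contributes a 2-state fragment.
  baba : 5 states
  baba|b : 9 states
  (baba|b)b : 10 states

10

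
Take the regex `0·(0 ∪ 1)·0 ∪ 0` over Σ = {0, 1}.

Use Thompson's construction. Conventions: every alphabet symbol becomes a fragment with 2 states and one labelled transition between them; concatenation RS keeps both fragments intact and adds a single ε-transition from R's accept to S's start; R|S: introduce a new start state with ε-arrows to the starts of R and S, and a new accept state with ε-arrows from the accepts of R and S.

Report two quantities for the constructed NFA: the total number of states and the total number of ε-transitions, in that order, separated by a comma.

Building bottom-up:
Each of the 5 symbol leaves contributes 2 states and 0 ε-transitions.
  0 ∪ 1 : 6 states, 4 ε-transitions
  0·(0 ∪ 1)·0 : 10 states, 6 ε-transitions
  0·(0 ∪ 1)·0 ∪ 0 : 14 states, 10 ε-transitions

14, 10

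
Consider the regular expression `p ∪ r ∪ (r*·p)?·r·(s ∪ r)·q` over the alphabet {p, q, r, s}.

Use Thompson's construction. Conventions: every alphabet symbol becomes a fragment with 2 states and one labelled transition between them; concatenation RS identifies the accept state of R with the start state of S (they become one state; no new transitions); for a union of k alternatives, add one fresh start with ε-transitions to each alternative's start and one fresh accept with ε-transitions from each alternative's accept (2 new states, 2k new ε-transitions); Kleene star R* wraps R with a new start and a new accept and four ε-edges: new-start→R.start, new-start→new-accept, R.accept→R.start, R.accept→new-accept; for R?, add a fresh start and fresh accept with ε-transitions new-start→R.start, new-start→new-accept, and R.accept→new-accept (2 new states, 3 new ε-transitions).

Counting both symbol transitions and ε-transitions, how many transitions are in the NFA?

Per subexpression:
Each of the 8 symbol leaves contributes 1 transition (1 symbol, 0 ε).
  r* → 5 transitions (1 symbol, 4 ε)
  r*·p → 6 transitions (2 symbol, 4 ε)
  (r*·p)? → 9 transitions (2 symbol, 7 ε)
  s ∪ r → 6 transitions (2 symbol, 4 ε)
  (r*·p)?·r·(s ∪ r)·q → 17 transitions (6 symbol, 11 ε)
  p ∪ r ∪ (r*·p)?·r·(s ∪ r)·q → 25 transitions (8 symbol, 17 ε)

25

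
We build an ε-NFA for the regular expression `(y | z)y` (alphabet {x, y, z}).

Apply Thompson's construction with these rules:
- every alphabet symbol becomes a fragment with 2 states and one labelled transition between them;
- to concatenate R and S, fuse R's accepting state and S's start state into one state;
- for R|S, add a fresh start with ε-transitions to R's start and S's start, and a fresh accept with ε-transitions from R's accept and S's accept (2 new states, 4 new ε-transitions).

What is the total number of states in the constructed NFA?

Recursing over subexpressions:
Each of the 3 symbol leaves contributes a 2-state fragment.
  y | z → 6 states
  (y | z)y → 7 states

7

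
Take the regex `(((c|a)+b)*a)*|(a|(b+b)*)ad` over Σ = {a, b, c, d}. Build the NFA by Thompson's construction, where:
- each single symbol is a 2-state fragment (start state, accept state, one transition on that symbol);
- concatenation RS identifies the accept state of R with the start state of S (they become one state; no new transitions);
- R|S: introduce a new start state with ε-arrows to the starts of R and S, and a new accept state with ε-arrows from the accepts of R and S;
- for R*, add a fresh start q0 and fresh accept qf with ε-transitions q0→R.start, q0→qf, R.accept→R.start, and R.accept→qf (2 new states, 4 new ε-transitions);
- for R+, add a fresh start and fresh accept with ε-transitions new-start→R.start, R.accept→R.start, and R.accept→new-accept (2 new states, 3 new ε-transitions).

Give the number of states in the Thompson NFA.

Bottom-up over the parse tree:
Each of the 9 symbol leaves contributes a 2-state fragment.
  c|a → 6 states
  (c|a)+ → 8 states
  (c|a)+b → 9 states
  ((c|a)+b)* → 11 states
  ((c|a)+b)*a → 12 states
  (((c|a)+b)*a)* → 14 states
  b+ → 4 states
  b+b → 5 states
  (b+b)* → 7 states
  a|(b+b)* → 11 states
  (a|(b+b)*)ad → 13 states
  (((c|a)+b)*a)*|(a|(b+b)*)ad → 29 states

29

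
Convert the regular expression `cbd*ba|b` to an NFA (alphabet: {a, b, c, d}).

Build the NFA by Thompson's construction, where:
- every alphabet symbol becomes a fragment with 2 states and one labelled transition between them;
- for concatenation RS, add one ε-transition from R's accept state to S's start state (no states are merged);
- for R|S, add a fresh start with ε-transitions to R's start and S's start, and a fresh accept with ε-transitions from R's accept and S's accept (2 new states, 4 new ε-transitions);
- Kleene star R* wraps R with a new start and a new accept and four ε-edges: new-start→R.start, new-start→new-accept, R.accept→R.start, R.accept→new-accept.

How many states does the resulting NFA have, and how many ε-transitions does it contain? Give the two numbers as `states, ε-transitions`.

Per subexpression:
Each of the 6 symbol leaves contributes 2 states and 0 ε-transitions.
  d* — 4 states, 4 ε-transitions
  cbd*ba — 12 states, 8 ε-transitions
  cbd*ba|b — 16 states, 12 ε-transitions

16, 12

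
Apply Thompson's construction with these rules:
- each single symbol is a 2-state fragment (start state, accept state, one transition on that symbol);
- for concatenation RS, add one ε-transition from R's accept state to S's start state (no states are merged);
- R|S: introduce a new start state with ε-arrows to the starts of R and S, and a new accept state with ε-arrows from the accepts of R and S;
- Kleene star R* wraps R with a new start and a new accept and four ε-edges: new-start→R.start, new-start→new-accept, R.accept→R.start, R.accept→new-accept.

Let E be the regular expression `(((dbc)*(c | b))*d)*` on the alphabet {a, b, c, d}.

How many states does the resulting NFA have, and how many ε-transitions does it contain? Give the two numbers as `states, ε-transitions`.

Bottom-up over the parse tree:
Each of the 6 symbol leaves contributes 2 states and 0 ε-transitions.
  dbc → 6 states, 2 ε-transitions
  (dbc)* → 8 states, 6 ε-transitions
  c | b → 6 states, 4 ε-transitions
  (dbc)*(c | b) → 14 states, 11 ε-transitions
  ((dbc)*(c | b))* → 16 states, 15 ε-transitions
  ((dbc)*(c | b))*d → 18 states, 16 ε-transitions
  (((dbc)*(c | b))*d)* → 20 states, 20 ε-transitions

20, 20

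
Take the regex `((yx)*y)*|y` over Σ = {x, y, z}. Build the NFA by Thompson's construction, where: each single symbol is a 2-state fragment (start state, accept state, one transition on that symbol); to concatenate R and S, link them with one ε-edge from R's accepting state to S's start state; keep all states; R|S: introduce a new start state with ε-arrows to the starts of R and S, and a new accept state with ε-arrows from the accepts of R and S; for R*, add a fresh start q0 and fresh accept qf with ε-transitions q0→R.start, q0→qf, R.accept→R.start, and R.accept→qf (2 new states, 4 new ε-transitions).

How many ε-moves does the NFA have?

14

Recursing over subexpressions:
Each of the 4 symbol leaves contributes 0 ε-transitions.
  yx → 1 ε-transition
  (yx)* → 5 ε-transitions
  (yx)*y → 6 ε-transitions
  ((yx)*y)* → 10 ε-transitions
  ((yx)*y)*|y → 14 ε-transitions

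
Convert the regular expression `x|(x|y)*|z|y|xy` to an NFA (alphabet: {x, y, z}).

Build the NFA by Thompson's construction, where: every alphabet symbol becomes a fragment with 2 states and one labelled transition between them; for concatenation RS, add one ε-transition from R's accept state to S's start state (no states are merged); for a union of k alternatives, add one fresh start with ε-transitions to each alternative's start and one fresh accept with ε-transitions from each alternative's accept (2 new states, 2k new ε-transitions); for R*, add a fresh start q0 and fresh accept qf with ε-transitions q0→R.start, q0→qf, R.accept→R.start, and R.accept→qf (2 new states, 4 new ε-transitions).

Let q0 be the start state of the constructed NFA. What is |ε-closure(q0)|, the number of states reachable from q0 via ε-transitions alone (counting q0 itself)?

Work bottom-up. For each fragment F, track |ε-closure(F.start)| and whether F's accept lies in that closure (i.e. whether F accepts ε). A single-symbol fragment has closure size 1 and does not accept ε.
  x|y → |closure| = 1 + 1 + 1 = 3 (the new accept is not ε-reachable since no branch accepts ε)
  (x|y)* → new start has ε-edges to the inner start and to the new accept, so |closure| = 2 + 3 = 5
  xy → |closure| equals the left operand's closure size = 1 (its accept is not ε-reachable, so the closure stops there)
  x|(x|y)*|z|y|xy → |closure| = 1 (new start) + (1 + 5 + 1 + 1 + 1) + 1 (new accept, since some branch ε-reaches its own accept) = 11

11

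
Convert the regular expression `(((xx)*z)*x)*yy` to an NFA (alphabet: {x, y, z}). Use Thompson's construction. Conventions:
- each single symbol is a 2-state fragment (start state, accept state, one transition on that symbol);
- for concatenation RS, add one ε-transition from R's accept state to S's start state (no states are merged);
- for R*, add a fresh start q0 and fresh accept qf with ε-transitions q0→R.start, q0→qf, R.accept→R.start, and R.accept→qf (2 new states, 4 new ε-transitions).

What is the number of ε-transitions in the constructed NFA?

Bottom-up over the parse tree:
Each of the 6 symbol leaves contributes 0 ε-transitions.
  xx → 1 ε-transition
  (xx)* → 5 ε-transitions
  (xx)*z → 6 ε-transitions
  ((xx)*z)* → 10 ε-transitions
  ((xx)*z)*x → 11 ε-transitions
  (((xx)*z)*x)* → 15 ε-transitions
  (((xx)*z)*x)*yy → 17 ε-transitions

17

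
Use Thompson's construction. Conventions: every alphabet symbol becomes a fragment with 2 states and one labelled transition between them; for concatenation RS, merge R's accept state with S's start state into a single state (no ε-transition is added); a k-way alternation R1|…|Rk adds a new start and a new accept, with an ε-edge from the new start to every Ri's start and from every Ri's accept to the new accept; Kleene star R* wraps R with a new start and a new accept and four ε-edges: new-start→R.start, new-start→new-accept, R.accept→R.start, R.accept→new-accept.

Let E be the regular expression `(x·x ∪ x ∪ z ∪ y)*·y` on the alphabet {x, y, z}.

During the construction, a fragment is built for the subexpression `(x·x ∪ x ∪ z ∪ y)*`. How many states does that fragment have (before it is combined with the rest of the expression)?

13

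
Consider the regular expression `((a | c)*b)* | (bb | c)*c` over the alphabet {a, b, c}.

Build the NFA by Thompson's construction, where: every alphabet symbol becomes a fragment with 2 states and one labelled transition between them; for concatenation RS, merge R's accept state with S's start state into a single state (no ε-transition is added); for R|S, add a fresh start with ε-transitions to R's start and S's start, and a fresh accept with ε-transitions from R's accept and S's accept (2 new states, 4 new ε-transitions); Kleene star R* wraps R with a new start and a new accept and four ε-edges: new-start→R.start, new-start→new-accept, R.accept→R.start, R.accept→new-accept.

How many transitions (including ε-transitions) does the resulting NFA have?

31

Recursing over subexpressions:
Each of the 7 symbol leaves contributes 1 transition (1 symbol, 0 ε).
  a | c = 6 transitions (2 symbol, 4 ε)
  (a | c)* = 10 transitions (2 symbol, 8 ε)
  (a | c)*b = 11 transitions (3 symbol, 8 ε)
  ((a | c)*b)* = 15 transitions (3 symbol, 12 ε)
  bb = 2 transitions (2 symbol, 0 ε)
  bb | c = 7 transitions (3 symbol, 4 ε)
  (bb | c)* = 11 transitions (3 symbol, 8 ε)
  (bb | c)*c = 12 transitions (4 symbol, 8 ε)
  ((a | c)*b)* | (bb | c)*c = 31 transitions (7 symbol, 24 ε)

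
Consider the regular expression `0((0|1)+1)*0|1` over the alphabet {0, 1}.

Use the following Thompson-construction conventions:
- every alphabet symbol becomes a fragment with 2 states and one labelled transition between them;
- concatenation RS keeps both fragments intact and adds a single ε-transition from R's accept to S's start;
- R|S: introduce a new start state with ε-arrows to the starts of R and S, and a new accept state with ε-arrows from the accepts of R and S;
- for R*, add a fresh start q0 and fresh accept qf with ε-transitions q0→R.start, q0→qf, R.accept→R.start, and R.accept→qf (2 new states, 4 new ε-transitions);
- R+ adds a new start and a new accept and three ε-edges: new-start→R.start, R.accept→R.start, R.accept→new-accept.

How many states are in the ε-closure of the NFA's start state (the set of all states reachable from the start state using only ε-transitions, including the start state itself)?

3

Let C(F) = |ε-closure(F.start)| within fragment F, and note whether F accepts ε. Symbol fragments have C = 1 and do not accept ε. Then:
  0|1 → |closure| = 1 + 1 + 1 = 3 (the new accept is not ε-reachable since no branch accepts ε)
  (0|1)+ → new start ε-reaches only the body's start; the new accept needs a symbol first: |closure| = 1 + 3 = 4
  (0|1)+1 → |closure| equals the left operand's closure size = 4 (its accept is not ε-reachable, so the closure stops there)
  ((0|1)+1)* → |closure| = 1 (new start) + 4 (body) + 1 (new accept) = 6
  0((0|1)+1)*0 → same as the first factor's closure: |closure| = 1
  0((0|1)+1)*0|1 → new start ε-reaches every alternative's start; none of them accept ε, so the new accept is not reached: |closure| = 1 + 1 + 1 = 3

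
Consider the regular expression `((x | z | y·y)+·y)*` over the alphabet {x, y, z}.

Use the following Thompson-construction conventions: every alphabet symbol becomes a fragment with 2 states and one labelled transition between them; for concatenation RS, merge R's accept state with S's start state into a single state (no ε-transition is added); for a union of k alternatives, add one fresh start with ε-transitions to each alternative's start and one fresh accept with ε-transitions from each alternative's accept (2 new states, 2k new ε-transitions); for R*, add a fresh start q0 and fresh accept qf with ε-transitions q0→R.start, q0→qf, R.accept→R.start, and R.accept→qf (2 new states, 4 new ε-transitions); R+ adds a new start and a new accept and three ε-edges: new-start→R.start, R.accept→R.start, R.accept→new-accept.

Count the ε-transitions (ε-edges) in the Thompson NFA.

By structural recursion:
Each of the 5 symbol leaves contributes 0 ε-transitions.
  y·y → 0 ε-transitions
  x | z | y·y → 6 ε-transitions
  (x | z | y·y)+ → 9 ε-transitions
  (x | z | y·y)+·y → 9 ε-transitions
  ((x | z | y·y)+·y)* → 13 ε-transitions

13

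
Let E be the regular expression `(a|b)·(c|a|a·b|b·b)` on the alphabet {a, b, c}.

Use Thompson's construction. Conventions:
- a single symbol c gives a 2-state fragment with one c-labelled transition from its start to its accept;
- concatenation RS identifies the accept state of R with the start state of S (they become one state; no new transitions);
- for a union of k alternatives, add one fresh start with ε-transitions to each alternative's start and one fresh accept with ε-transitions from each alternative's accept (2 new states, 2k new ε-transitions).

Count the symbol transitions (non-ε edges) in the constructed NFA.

8

By structural recursion:
Each of the 8 symbol leaves contributes exactly 1 symbol transition.
  a|b : 2 symbol transitions
  a·b : 2 symbol transitions
  b·b : 2 symbol transitions
  c|a|a·b|b·b : 6 symbol transitions
  (a|b)·(c|a|a·b|b·b) : 8 symbol transitions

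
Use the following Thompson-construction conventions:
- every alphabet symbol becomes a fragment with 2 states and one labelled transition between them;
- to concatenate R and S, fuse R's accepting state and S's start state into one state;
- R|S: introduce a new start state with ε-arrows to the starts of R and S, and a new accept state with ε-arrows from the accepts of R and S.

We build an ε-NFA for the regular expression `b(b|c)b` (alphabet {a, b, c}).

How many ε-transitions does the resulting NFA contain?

4

Building bottom-up:
Each of the 4 symbol leaves contributes 0 ε-transitions.
  b|c — 4 ε-transitions
  b(b|c)b — 4 ε-transitions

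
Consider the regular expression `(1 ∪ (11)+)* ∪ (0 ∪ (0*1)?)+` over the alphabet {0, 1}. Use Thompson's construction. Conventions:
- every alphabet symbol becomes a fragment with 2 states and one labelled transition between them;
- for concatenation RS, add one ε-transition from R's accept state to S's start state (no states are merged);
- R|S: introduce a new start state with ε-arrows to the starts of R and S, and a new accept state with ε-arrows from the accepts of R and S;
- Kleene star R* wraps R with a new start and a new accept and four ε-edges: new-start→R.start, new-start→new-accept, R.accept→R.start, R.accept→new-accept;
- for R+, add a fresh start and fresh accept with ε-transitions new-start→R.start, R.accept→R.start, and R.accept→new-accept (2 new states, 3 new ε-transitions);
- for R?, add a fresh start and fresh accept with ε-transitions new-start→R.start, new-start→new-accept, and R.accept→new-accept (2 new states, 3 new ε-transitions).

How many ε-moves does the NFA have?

Bottom-up over the parse tree:
Each of the 6 symbol leaves contributes 0 ε-transitions.
  11 → 1 ε-transition
  (11)+ → 4 ε-transitions
  1 ∪ (11)+ → 8 ε-transitions
  (1 ∪ (11)+)* → 12 ε-transitions
  0* → 4 ε-transitions
  0*1 → 5 ε-transitions
  (0*1)? → 8 ε-transitions
  0 ∪ (0*1)? → 12 ε-transitions
  (0 ∪ (0*1)?)+ → 15 ε-transitions
  (1 ∪ (11)+)* ∪ (0 ∪ (0*1)?)+ → 31 ε-transitions

31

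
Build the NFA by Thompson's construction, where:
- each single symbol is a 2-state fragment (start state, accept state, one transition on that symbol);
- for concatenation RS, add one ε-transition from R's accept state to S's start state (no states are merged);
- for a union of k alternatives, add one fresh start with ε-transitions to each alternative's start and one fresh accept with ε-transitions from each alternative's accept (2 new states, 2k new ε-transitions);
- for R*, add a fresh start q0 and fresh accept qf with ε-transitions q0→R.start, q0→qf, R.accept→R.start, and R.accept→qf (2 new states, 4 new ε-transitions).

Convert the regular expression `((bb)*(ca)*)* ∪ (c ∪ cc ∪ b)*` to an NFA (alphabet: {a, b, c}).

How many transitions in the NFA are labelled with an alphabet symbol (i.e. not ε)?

8

Bottom-up over the parse tree:
Each of the 8 symbol leaves contributes exactly 1 symbol transition.
  bb — 2 symbol transitions
  (bb)* — 2 symbol transitions
  ca — 2 symbol transitions
  (ca)* — 2 symbol transitions
  (bb)*(ca)* — 4 symbol transitions
  ((bb)*(ca)*)* — 4 symbol transitions
  cc — 2 symbol transitions
  c ∪ cc ∪ b — 4 symbol transitions
  (c ∪ cc ∪ b)* — 4 symbol transitions
  ((bb)*(ca)*)* ∪ (c ∪ cc ∪ b)* — 8 symbol transitions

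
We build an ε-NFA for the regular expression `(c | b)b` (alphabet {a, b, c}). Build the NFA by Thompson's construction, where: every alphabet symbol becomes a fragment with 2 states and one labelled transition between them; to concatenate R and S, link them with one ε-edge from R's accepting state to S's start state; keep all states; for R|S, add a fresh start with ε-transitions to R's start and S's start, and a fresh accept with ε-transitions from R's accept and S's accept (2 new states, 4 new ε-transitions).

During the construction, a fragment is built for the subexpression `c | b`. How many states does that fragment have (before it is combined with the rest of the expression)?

6

Fragment for `c | b`:
Each of the 2 symbol leaves contributes a 2-state fragment.
  c | b — 6 states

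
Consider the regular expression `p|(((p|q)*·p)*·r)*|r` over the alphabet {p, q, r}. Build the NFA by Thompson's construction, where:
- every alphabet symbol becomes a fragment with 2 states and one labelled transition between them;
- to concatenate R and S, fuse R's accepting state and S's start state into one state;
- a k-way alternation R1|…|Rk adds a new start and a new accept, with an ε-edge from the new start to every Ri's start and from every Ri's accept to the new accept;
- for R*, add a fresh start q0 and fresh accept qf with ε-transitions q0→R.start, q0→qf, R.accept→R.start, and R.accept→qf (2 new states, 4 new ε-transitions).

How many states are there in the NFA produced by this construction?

Building bottom-up:
Each of the 6 symbol leaves contributes a 2-state fragment.
  p|q — 6 states
  (p|q)* — 8 states
  (p|q)*·p — 9 states
  ((p|q)*·p)* — 11 states
  ((p|q)*·p)*·r — 12 states
  (((p|q)*·p)*·r)* — 14 states
  p|(((p|q)*·p)*·r)*|r — 20 states

20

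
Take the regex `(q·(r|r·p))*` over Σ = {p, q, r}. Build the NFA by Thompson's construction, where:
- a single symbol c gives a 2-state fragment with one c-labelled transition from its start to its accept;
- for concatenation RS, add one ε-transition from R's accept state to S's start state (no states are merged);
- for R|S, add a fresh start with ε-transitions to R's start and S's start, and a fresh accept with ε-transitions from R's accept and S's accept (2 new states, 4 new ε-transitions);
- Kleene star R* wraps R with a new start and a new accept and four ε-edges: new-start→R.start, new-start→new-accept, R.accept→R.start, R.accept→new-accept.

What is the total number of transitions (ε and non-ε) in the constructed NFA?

14

Recursing over subexpressions:
Each of the 4 symbol leaves contributes 1 transition (1 symbol, 0 ε).
  r·p : 3 transitions (2 symbol, 1 ε)
  r|r·p : 8 transitions (3 symbol, 5 ε)
  q·(r|r·p) : 10 transitions (4 symbol, 6 ε)
  (q·(r|r·p))* : 14 transitions (4 symbol, 10 ε)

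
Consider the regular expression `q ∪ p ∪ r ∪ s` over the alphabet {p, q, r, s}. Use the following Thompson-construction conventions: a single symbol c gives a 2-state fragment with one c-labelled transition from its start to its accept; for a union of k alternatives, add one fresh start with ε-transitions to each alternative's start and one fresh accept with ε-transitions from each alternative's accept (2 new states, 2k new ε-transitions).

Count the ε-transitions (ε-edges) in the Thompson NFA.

Recursing over subexpressions:
Each of the 4 symbol leaves contributes 0 ε-transitions.
  q ∪ p ∪ r ∪ s — 8 ε-transitions

8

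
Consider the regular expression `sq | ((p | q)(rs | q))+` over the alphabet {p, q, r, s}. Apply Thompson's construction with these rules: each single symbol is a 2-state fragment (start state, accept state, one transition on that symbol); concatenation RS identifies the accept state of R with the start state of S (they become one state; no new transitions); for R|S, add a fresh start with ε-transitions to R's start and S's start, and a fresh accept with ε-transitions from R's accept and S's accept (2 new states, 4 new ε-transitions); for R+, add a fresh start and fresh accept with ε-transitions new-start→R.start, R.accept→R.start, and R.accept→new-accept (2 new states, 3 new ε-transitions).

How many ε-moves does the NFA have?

Per subexpression:
Each of the 7 symbol leaves contributes 0 ε-transitions.
  sq : 0 ε-transitions
  p | q : 4 ε-transitions
  rs : 0 ε-transitions
  rs | q : 4 ε-transitions
  (p | q)(rs | q) : 8 ε-transitions
  ((p | q)(rs | q))+ : 11 ε-transitions
  sq | ((p | q)(rs | q))+ : 15 ε-transitions

15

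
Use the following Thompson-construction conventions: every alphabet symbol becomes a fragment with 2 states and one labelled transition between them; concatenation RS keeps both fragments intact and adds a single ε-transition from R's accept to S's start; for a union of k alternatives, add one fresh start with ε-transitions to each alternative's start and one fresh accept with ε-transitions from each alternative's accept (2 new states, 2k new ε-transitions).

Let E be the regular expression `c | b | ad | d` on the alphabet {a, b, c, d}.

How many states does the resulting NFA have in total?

12

Recursing over subexpressions:
Each of the 5 symbol leaves contributes a 2-state fragment.
  ad = 4 states
  c | b | ad | d = 12 states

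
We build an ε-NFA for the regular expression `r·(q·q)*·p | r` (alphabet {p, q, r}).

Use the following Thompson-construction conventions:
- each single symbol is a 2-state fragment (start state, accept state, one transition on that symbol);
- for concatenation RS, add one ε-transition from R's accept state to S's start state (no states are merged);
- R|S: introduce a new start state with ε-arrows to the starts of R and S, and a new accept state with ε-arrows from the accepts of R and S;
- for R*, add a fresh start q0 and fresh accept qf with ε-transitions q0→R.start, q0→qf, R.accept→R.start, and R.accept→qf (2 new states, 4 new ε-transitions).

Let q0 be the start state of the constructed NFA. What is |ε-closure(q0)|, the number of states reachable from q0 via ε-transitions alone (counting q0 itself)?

3

Work bottom-up. For each fragment F, track |ε-closure(F.start)| and whether F's accept lies in that closure (i.e. whether F accepts ε). A single-symbol fragment has closure size 1 and does not accept ε.
  q·q → C equals the left operand's closure size = 1 (its accept is not ε-reachable, so the closure stops there)
  (q·q)* → new start has ε-edges to the inner start and to the new accept, so C = 2 + 1 = 3
  r·(q·q)*·p → same as the first factor's closure: C = 1
  r·(q·q)*·p | r → new start ε-reaches every alternative's start; none of them accept ε, so the new accept is not reached: C = 1 + 1 + 1 = 3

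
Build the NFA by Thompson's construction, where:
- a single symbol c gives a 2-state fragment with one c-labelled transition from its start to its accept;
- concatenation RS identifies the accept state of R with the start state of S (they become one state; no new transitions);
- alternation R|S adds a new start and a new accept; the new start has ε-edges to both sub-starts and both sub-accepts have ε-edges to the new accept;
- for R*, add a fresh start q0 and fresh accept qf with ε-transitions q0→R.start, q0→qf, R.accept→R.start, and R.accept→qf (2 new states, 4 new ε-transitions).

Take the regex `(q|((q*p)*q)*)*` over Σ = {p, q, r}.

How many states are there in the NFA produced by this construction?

16

Bottom-up over the parse tree:
Each of the 4 symbol leaves contributes a 2-state fragment.
  q* — 4 states
  q*p — 5 states
  (q*p)* — 7 states
  (q*p)*q — 8 states
  ((q*p)*q)* — 10 states
  q|((q*p)*q)* — 14 states
  (q|((q*p)*q)*)* — 16 states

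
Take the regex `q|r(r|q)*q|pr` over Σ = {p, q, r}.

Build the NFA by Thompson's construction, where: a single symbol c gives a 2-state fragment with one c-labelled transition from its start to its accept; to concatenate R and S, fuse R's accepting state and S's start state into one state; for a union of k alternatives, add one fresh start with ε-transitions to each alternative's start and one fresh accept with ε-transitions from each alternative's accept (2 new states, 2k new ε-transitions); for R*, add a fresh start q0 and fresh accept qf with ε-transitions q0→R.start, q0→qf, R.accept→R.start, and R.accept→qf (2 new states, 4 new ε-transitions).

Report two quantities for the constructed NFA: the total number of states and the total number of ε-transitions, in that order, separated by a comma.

17, 14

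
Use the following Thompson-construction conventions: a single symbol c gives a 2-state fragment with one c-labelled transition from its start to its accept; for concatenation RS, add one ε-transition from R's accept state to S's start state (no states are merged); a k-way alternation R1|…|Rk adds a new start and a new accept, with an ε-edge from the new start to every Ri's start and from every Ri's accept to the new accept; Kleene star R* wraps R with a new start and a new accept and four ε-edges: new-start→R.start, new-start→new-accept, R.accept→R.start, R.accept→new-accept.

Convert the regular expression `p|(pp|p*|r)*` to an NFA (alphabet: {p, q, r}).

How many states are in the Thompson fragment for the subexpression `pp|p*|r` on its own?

12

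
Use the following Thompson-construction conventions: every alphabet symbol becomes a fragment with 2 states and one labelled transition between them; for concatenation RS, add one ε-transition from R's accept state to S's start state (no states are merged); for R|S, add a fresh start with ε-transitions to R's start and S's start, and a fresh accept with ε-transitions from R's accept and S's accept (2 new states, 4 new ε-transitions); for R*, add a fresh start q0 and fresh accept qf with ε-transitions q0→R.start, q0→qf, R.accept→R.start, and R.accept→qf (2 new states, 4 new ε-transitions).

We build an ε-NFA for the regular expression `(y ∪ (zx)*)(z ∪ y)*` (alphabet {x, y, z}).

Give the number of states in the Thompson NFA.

Building bottom-up:
Each of the 5 symbol leaves contributes a 2-state fragment.
  zx → 4 states
  (zx)* → 6 states
  y ∪ (zx)* → 10 states
  z ∪ y → 6 states
  (z ∪ y)* → 8 states
  (y ∪ (zx)*)(z ∪ y)* → 18 states

18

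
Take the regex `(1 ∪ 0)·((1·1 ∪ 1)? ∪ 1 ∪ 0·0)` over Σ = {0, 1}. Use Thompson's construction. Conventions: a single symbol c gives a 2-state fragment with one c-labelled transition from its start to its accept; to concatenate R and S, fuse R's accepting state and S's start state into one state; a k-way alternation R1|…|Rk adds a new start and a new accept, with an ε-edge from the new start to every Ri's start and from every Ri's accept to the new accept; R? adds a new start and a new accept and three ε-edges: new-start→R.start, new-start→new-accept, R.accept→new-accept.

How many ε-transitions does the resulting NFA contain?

17

By structural recursion:
Each of the 8 symbol leaves contributes 0 ε-transitions.
  1 ∪ 0 = 4 ε-transitions
  1·1 = 0 ε-transitions
  1·1 ∪ 1 = 4 ε-transitions
  (1·1 ∪ 1)? = 7 ε-transitions
  0·0 = 0 ε-transitions
  (1·1 ∪ 1)? ∪ 1 ∪ 0·0 = 13 ε-transitions
  (1 ∪ 0)·((1·1 ∪ 1)? ∪ 1 ∪ 0·0) = 17 ε-transitions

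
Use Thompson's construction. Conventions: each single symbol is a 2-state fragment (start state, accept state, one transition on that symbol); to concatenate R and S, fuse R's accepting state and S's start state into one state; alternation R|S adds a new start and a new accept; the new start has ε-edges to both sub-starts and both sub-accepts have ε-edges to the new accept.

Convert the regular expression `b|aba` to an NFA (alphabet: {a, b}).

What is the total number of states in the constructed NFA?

8

Building bottom-up:
Each of the 4 symbol leaves contributes a 2-state fragment.
  aba — 4 states
  b|aba — 8 states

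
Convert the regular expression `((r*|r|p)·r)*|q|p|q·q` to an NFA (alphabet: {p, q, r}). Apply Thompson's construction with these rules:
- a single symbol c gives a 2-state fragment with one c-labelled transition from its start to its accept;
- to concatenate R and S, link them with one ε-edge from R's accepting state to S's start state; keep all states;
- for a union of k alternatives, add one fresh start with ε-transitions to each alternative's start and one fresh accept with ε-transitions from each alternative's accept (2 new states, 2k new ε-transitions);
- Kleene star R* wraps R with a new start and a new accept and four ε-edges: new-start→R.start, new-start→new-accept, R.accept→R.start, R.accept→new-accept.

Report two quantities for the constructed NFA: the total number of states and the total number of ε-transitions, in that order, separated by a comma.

24, 24

Building bottom-up:
Each of the 8 symbol leaves contributes 2 states and 0 ε-transitions.
  r* : 4 states, 4 ε-transitions
  r*|r|p : 10 states, 10 ε-transitions
  (r*|r|p)·r : 12 states, 11 ε-transitions
  ((r*|r|p)·r)* : 14 states, 15 ε-transitions
  q·q : 4 states, 1 ε-transition
  ((r*|r|p)·r)*|q|p|q·q : 24 states, 24 ε-transitions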